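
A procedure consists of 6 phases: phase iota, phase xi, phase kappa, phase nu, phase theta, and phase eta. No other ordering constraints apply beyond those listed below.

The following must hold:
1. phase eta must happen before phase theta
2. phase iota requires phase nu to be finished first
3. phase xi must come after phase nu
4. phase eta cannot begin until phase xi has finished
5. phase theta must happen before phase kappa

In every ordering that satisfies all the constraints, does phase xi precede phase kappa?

There is a constraint chain phase xi → phase eta → phase theta → phase kappa.
That forces phase xi before phase kappa in every valid schedule.

Yes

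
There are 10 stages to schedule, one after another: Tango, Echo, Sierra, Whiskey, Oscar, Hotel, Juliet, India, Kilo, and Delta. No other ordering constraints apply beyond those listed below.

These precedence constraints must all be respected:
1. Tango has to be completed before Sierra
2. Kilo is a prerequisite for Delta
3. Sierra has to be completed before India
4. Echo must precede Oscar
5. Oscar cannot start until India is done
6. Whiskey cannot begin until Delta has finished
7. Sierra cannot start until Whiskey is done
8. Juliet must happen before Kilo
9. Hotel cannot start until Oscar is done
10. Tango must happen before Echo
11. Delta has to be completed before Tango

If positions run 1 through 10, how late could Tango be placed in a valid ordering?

Every stage that must follow Tango has to come after it. Tracing all chains starting from Tango, those stages are: Echo, Sierra, Oscar, Hotel, India — 5 in total.
With 5 mandatory successors out of 10 stages total, the latest slot for Tango is 10−5 = 5, and it's reachable by doing all non-successors before Tango.

5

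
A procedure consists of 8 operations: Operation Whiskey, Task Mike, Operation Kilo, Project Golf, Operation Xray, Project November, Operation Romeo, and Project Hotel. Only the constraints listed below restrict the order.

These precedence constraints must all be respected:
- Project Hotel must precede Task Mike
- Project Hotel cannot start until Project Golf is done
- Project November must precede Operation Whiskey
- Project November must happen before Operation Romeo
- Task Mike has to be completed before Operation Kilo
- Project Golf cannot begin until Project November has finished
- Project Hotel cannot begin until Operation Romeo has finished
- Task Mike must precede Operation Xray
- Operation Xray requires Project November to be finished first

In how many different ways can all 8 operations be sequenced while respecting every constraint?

Project November is the only operation with nothing required before it, so every ordering starts there.
Counting all ways to extend the partial order to a total order gives 28.

28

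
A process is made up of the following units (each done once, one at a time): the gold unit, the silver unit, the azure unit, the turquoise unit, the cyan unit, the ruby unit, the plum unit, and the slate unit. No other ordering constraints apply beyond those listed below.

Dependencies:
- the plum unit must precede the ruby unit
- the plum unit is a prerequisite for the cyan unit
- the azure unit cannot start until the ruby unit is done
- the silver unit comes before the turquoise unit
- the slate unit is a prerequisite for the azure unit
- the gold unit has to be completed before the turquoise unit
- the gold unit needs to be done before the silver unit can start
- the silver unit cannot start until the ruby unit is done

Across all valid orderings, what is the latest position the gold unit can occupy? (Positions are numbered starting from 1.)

The units that are forced after the gold unit, directly or by a chain of constraints, are the silver unit, the turquoise unit. That's 2 units.
With 2 mandatory successors out of 8 units total, the latest slot for the gold unit is 8−2 = 6, and it's reachable by doing all non-successors before the gold unit.

6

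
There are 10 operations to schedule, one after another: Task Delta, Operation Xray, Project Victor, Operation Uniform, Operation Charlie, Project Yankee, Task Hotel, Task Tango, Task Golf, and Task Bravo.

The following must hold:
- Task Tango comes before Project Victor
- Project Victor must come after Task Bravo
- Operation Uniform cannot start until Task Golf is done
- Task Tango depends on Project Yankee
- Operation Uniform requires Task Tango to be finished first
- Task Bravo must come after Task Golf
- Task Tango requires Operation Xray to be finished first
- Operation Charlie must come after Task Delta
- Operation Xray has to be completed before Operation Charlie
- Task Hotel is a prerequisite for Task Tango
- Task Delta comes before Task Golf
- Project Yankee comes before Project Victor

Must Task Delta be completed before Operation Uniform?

Yes

Chaining the stated constraints: Task Delta → Task Golf → Operation Uniform.
That forces Task Delta before Operation Uniform in every valid schedule.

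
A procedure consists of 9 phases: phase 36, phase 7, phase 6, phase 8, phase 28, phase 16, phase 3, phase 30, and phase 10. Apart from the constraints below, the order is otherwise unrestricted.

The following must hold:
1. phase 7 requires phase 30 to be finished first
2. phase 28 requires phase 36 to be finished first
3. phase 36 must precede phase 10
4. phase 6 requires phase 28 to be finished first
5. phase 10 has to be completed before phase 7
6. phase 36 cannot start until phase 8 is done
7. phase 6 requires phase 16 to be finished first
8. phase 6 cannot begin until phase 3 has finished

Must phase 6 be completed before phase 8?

The constraints actually force phase 8 before phase 6 (via phase 8 → phase 36 → phase 28 → phase 6), not the other way around.
So phase 6 never precedes phase 8.

No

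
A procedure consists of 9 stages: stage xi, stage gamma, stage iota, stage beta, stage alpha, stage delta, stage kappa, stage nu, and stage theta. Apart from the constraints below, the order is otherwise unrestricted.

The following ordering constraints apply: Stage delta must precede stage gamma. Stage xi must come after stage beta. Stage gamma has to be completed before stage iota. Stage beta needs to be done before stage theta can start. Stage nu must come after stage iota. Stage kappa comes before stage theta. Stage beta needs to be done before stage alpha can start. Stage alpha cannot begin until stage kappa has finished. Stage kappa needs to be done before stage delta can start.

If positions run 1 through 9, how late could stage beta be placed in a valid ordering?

6

Every stage that must follow stage beta has to come after it. Tracing all chains starting from stage beta, those stages are: stage xi, stage alpha, stage theta — 3 in total.
With 3 mandatory successors out of 9 stages total, the latest slot for stage beta is 9−3 = 6, and it's reachable by doing all non-successors before stage beta.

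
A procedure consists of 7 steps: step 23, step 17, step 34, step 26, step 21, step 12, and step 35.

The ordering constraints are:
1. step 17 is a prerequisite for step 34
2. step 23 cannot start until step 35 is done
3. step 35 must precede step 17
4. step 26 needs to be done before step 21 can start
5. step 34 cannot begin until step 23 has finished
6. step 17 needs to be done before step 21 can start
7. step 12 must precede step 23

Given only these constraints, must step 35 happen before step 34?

Yes

Chaining the stated constraints: step 35 → step 23 → step 34.
So step 35 must precede step 34 in any valid ordering.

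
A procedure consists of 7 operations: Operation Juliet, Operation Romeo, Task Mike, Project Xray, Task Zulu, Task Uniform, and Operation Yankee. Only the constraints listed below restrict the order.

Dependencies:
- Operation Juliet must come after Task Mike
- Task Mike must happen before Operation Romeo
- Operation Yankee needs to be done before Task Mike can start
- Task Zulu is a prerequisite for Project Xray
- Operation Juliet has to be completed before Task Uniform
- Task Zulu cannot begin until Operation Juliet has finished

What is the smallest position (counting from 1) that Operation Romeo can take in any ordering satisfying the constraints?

Working backwards through the constraints from Operation Romeo, its full set of required predecessors is Task Mike, Operation Yankee — 2 of them.
So at minimum 2 operations come before Operation Romeo, putting Operation Romeo no earlier than position 3. That position is achievable by scheduling exactly those predecessors first.

3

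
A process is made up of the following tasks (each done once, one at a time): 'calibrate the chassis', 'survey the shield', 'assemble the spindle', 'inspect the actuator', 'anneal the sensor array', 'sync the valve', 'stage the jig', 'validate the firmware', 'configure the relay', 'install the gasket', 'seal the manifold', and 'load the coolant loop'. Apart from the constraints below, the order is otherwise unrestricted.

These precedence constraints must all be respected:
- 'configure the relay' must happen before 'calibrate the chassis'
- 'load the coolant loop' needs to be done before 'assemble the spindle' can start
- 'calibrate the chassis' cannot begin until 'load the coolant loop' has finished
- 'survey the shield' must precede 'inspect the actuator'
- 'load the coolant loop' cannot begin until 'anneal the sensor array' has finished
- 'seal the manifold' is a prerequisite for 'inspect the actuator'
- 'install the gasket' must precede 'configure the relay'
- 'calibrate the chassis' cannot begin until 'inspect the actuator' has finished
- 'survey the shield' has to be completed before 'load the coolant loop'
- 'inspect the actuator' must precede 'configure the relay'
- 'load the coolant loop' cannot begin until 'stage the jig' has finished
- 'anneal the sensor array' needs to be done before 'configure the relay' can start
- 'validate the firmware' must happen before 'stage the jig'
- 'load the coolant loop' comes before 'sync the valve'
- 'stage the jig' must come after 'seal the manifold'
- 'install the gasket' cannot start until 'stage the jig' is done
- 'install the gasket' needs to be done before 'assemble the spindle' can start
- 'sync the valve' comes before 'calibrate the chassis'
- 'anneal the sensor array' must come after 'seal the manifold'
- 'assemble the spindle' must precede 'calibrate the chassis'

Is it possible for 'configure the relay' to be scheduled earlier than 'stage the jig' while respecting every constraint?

No

The constraints give a chain 'stage the jig' → 'install the gasket' → 'configure the relay', which forces 'stage the jig' before 'configure the relay'.
So no valid ordering can have 'configure the relay' before 'stage the jig'.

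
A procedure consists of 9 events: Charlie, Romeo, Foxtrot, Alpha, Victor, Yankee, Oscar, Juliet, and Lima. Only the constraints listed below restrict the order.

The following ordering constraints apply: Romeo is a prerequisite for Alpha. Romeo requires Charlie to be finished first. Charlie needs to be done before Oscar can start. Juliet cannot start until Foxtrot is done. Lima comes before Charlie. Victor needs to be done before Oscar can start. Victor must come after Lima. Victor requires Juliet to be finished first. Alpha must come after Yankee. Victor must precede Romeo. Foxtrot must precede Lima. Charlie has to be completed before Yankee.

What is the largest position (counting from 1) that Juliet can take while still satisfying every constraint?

The events that are forced after Juliet, directly or by a chain of constraints, are Romeo, Alpha, Victor, Oscar. That's 4 events.
So at least 4 events follow Juliet, putting Juliet no later than position 5. That position is achievable by scheduling everything else first.

5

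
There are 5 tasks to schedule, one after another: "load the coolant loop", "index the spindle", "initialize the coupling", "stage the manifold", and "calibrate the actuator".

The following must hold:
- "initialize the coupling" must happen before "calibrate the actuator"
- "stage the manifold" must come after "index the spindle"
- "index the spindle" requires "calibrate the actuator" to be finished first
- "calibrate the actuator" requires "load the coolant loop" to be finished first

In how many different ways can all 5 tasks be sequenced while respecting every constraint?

The tasks with no prerequisites are "load the coolant loop", "initialize the coupling"; any of them can be placed first.
Counting all ways to extend the partial order to a total order gives 2.

2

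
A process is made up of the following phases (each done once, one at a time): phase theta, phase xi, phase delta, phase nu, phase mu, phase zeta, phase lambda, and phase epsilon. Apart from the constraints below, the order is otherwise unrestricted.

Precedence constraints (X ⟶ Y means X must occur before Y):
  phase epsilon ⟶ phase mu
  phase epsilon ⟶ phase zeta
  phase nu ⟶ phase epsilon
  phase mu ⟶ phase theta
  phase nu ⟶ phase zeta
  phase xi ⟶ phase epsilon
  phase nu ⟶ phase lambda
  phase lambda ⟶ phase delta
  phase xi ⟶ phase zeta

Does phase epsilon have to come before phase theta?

Yes

Chaining the stated constraints: phase epsilon → phase mu → phase theta.
That forces phase epsilon before phase theta in every valid schedule.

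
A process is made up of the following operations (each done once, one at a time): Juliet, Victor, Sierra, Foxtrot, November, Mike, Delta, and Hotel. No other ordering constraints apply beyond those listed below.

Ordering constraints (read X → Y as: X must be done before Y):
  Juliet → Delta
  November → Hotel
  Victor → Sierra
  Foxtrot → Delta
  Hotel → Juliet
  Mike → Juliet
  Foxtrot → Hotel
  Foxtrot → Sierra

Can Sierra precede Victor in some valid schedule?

The constraints give a chain Victor → Sierra, which forces Victor before Sierra.
So no valid ordering can have Sierra before Victor.

No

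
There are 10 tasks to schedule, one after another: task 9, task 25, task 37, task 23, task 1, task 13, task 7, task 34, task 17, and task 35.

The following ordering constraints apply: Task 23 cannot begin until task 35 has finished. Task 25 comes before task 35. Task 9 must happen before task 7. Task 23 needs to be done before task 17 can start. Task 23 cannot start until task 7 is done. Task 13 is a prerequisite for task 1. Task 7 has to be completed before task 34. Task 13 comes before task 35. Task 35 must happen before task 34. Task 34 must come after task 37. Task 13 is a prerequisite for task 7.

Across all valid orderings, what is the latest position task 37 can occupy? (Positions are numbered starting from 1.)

9

The only task forced after task 37 (directly or by a chain) is task 34.
With 1 mandatory successor out of 10 tasks total, the latest slot for task 37 is 10−1 = 9, and it's reachable by doing all non-successors before task 37.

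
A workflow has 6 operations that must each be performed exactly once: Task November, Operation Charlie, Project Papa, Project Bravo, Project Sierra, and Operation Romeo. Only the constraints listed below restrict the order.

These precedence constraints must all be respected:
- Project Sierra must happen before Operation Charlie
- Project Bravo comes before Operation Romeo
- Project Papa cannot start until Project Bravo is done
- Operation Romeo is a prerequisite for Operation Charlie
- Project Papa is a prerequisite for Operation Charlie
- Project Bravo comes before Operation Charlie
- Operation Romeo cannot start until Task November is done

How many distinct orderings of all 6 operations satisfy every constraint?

3 operations have no prerequisites (Task November, Project Bravo, Project Sierra), so any of them could come first.
Enumerating by repeatedly choosing an available operation (one whose prerequisites are all placed) gives 25 distinct complete orderings.

25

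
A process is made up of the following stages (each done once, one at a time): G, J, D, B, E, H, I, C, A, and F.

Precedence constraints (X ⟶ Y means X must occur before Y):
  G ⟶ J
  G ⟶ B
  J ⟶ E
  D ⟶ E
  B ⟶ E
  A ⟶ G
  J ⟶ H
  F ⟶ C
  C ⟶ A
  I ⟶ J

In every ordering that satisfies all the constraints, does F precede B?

Yes

Chaining the stated constraints: F → C → A → G → B.
So F must precede B in any valid ordering.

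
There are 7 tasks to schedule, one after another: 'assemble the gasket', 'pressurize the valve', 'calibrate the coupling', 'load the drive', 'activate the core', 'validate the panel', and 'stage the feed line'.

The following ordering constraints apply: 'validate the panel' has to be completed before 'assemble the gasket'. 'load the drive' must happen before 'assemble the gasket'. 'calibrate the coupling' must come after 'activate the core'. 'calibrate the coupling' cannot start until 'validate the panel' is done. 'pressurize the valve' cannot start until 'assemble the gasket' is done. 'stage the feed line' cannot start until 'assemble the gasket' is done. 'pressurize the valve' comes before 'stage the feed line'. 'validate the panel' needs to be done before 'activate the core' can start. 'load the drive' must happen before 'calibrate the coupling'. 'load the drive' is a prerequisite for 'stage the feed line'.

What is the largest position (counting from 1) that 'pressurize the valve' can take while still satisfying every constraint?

Following the constraints forward from 'pressurize the valve', its only required successor is 'stage the feed line'.
So at least 1 task follows 'pressurize the valve', putting 'pressurize the valve' no later than position 6. That position is achievable by scheduling everything else first.

6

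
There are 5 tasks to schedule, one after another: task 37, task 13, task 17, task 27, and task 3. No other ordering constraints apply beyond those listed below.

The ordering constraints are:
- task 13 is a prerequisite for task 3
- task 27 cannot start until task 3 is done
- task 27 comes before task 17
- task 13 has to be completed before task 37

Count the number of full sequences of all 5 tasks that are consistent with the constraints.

Task 13 is the only task with nothing required before it, so every ordering starts there.
Enumerating by repeatedly choosing an available task (one whose prerequisites are all placed) gives 4 distinct complete orderings.

4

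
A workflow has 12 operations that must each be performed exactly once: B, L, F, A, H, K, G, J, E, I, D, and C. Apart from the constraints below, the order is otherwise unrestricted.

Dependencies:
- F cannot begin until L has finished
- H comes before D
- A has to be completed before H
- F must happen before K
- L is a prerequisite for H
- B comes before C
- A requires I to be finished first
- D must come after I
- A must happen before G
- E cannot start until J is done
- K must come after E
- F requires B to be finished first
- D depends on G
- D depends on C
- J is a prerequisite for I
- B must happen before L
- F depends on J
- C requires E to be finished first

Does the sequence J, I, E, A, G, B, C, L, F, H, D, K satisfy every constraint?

Yes

Checking each listed constraint against this order: for instance, E is in position 3 and K in position 12, so that constraint holds — and the remaining constraints check out the same way.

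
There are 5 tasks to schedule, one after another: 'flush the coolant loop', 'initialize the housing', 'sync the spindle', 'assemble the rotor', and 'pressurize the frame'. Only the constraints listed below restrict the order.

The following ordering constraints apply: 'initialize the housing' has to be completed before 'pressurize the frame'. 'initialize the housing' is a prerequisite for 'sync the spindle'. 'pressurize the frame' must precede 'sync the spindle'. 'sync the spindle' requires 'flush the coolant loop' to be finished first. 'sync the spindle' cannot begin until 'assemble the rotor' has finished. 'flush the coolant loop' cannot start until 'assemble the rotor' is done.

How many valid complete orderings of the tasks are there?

The tasks with no prerequisites are 'initialize the housing', 'assemble the rotor'; any of them can be placed first.
Enumerating by repeatedly choosing an available task (one whose prerequisites are all placed) gives 6 distinct complete orderings.

6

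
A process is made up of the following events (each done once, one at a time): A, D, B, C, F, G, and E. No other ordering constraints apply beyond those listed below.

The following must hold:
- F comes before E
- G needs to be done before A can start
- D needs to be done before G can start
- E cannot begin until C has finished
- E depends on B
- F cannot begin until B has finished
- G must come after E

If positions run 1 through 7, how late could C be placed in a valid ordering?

4

The events that are forced after C, directly or by a chain of constraints, are A, G, E. That's 3 events.
So at least 3 events follow C, putting C no later than position 4. That position is achievable by scheduling everything else first.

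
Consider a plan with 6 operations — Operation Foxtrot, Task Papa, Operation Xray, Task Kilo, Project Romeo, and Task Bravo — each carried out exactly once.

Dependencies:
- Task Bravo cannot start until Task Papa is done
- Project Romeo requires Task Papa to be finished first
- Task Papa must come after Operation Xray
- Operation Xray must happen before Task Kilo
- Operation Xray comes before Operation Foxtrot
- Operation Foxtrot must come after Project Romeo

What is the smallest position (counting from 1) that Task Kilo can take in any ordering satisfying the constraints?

2

Working backwards through the constraints from Task Kilo, its only required predecessor is Operation Xray.
With 1 mandatory predecessor, the earliest Task Kilo can sit is position 1+1 = 2, and placing just that one first achieves it.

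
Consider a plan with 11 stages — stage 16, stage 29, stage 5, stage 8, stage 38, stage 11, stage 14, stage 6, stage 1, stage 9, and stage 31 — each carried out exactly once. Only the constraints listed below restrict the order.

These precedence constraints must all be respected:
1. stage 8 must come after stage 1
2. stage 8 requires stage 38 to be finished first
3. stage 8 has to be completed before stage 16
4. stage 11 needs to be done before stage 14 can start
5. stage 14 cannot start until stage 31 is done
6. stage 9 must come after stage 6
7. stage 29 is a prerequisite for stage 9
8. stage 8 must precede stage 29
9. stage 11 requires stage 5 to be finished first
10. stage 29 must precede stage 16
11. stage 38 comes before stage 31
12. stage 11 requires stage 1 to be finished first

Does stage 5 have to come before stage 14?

Following the dependencies: stage 5 → stage 11 → stage 14.
That forces stage 5 before stage 14 in every valid schedule.

Yes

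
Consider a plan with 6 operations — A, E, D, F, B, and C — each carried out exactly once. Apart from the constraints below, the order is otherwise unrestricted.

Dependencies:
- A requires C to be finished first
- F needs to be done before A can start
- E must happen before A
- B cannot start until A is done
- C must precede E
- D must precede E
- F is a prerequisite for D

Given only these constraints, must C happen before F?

No

Nothing in the constraints links C and F; they are unordered relative to each other.
A valid ordering placing F before C exists, so the answer is no.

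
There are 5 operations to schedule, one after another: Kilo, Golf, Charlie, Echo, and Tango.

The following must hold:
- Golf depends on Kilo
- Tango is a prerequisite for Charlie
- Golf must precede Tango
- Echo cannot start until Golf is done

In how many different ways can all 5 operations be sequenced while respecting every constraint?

3

Kilo is the only operation with nothing required before it, so every ordering starts there.
Counting all ways to extend the partial order to a total order gives 3.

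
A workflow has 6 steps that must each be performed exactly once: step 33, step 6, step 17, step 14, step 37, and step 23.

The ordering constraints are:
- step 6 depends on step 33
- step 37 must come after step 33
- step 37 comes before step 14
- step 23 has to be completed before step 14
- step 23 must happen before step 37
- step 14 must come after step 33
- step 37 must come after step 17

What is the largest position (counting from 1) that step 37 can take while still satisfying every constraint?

Following the constraints forward from step 37, its only required successor is step 14.
So at least 1 step follows step 37, putting step 37 no later than position 5. That position is achievable by scheduling everything else first.

5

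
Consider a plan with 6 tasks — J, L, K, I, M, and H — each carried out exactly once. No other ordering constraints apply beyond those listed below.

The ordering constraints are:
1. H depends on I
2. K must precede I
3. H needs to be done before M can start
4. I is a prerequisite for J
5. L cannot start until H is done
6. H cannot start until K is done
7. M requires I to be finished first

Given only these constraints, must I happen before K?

There is a chain K → I, which puts K before I.
So I does not have to come before K — it cannot.

No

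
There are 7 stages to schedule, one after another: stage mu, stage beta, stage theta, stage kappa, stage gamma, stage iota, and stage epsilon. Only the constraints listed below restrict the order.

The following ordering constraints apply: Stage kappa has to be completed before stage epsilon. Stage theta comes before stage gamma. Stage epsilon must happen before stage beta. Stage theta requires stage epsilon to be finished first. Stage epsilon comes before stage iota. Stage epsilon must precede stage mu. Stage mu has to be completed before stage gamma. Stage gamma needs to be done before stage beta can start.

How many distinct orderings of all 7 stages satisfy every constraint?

Only stage kappa has no prerequisites, so it must go first.
Counting all ways to extend the partial order to a total order gives 10.

10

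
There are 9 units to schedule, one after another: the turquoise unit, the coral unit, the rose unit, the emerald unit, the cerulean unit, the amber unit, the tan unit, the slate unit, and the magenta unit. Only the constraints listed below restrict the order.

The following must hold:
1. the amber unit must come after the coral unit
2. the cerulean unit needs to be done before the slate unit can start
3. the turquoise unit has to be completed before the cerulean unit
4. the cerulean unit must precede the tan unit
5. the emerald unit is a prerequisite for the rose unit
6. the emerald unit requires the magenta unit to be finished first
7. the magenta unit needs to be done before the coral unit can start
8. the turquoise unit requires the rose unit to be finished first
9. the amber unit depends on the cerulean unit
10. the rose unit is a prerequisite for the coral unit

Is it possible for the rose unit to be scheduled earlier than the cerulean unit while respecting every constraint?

Yes

Every valid ordering already has the rose unit before the cerulean unit (the constraints require it), so in particular at least one does.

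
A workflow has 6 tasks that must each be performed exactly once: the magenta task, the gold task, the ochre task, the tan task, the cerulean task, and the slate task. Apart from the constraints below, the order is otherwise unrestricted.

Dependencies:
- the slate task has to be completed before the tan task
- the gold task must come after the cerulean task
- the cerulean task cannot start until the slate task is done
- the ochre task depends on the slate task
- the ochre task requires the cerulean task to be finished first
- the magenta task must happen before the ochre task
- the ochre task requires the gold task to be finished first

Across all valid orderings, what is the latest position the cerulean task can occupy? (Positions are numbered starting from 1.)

The tasks that are forced after the cerulean task, directly or by a chain of constraints, are the gold task, the ochre task. That's 2 tasks.
So at least 2 tasks follow the cerulean task, putting the cerulean task no later than position 4. That position is achievable by scheduling everything else first.

4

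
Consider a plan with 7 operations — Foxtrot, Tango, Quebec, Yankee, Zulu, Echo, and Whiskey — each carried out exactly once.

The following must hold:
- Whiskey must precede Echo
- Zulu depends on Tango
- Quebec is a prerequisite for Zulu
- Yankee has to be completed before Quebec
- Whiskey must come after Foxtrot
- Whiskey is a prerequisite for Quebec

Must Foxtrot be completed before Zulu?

There is a constraint chain Foxtrot → Whiskey → Quebec → Zulu.
So Foxtrot must precede Zulu in any valid ordering.

Yes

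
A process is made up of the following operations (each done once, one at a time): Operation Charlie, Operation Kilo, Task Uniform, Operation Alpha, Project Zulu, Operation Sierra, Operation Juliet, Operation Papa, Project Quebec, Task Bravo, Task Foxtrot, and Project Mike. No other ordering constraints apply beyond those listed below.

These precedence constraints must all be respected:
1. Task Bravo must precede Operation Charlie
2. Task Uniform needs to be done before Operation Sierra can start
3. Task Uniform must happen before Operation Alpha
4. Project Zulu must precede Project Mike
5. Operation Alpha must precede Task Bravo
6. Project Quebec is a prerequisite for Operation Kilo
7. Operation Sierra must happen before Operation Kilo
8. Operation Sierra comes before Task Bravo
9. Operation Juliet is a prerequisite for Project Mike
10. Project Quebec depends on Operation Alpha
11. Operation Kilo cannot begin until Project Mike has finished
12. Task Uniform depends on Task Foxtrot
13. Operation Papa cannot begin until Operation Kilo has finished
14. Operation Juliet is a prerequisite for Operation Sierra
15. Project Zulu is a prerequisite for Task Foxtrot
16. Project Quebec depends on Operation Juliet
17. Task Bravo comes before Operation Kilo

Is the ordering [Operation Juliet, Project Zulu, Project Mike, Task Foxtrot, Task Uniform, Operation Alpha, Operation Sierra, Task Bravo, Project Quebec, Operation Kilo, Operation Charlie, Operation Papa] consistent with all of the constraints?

Yes

Checking each listed constraint against this order: for instance, Operation Juliet is in position 1 and Project Quebec in position 9, so that constraint holds — and the remaining constraints check out the same way.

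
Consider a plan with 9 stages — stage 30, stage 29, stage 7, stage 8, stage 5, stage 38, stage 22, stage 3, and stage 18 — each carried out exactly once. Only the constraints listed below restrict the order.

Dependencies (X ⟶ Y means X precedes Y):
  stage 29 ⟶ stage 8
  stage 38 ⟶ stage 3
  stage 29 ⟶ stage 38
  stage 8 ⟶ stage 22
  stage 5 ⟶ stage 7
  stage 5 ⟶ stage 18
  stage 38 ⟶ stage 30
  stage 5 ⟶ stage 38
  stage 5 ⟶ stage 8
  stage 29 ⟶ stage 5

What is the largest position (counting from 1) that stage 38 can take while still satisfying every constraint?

7

Following every chain forward from stage 38, the stages that must come later are stage 30, stage 3 — 2 of them.
So at least 2 stages follow stage 38, putting stage 38 no later than position 7. That position is achievable by scheduling everything else first.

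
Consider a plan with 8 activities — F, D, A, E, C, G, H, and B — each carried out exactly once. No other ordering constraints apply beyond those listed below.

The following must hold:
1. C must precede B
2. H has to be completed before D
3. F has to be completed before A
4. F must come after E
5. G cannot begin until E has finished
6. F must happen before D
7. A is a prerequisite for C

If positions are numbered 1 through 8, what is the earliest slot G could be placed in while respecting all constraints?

The only activity forced before G (directly or transitively) is E.
With 1 mandatory predecessor, the earliest G can sit is position 1+1 = 2, and placing just that one first achieves it.

2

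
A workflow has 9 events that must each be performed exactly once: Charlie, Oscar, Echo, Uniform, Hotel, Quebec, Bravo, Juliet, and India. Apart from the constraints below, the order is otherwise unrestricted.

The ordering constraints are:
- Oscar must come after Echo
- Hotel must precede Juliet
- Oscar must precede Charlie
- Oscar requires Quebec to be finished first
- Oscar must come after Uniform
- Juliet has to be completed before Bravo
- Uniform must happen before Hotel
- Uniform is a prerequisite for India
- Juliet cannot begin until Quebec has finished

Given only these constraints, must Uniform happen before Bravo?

There is a constraint chain Uniform → Hotel → Juliet → Bravo.
Hence Uniform necessarily comes before Bravo.

Yes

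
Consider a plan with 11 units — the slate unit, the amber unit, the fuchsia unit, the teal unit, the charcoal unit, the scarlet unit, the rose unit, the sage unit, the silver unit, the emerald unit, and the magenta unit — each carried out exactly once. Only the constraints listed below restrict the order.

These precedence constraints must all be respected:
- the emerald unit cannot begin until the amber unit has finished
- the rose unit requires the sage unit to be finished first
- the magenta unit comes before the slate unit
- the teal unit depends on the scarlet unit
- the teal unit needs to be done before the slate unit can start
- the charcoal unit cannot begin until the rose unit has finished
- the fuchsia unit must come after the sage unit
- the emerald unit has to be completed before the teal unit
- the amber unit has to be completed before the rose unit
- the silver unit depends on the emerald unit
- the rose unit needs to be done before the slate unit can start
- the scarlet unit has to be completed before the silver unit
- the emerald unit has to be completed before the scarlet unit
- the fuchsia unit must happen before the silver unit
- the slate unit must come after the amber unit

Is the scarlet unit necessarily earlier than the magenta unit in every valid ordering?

Nothing in the constraints links the scarlet unit and the magenta unit; they are unordered relative to each other.
A valid ordering placing the magenta unit before the scarlet unit exists, so the answer is no.

No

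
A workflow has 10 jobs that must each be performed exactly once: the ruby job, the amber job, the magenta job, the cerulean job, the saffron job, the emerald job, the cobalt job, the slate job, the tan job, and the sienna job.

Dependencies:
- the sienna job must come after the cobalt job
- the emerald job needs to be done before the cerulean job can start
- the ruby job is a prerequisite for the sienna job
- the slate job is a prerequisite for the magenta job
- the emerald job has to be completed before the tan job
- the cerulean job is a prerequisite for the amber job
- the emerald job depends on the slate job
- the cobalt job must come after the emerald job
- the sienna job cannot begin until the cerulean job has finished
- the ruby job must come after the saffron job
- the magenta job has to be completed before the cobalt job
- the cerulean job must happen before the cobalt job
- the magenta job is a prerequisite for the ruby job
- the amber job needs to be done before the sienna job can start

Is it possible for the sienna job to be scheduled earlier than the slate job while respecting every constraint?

No

There is a dependency chain the slate job → the magenta job → the ruby job → the sienna job, so the sienna job always comes after the slate job.
So no valid ordering can have the sienna job before the slate job.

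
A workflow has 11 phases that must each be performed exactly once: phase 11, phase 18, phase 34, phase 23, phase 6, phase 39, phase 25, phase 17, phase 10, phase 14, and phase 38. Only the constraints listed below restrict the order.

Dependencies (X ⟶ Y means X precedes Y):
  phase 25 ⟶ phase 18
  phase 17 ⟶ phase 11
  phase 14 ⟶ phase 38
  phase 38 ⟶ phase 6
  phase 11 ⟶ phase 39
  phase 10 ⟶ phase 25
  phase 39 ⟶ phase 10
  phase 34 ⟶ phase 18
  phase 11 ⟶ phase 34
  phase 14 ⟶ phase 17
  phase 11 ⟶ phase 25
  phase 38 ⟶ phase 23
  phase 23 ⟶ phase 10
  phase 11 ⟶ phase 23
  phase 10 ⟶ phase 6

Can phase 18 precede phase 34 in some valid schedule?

The constraints give a chain phase 34 → phase 18, which forces phase 34 before phase 18.
Hence phase 18 can never be scheduled before phase 34.

No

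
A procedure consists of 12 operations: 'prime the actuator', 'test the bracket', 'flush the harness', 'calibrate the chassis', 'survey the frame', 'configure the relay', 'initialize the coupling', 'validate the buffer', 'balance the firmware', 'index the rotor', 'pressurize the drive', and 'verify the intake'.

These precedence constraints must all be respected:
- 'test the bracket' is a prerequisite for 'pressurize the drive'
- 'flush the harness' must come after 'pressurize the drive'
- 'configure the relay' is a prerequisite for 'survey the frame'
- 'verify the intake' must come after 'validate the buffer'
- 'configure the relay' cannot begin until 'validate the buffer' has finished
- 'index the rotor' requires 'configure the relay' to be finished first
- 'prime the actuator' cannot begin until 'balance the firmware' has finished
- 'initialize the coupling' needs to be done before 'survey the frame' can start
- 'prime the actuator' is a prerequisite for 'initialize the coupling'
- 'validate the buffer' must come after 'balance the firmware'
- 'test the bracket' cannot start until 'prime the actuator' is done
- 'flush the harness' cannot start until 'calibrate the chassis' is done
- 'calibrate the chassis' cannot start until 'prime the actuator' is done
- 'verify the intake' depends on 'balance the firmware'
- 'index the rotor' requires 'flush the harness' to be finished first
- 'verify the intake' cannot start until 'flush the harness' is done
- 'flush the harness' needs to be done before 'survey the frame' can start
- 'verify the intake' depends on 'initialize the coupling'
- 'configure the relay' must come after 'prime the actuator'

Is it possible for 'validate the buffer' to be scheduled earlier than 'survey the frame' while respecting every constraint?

Yes

Every valid ordering already has 'validate the buffer' before 'survey the frame' (the constraints require it), so in particular at least one does.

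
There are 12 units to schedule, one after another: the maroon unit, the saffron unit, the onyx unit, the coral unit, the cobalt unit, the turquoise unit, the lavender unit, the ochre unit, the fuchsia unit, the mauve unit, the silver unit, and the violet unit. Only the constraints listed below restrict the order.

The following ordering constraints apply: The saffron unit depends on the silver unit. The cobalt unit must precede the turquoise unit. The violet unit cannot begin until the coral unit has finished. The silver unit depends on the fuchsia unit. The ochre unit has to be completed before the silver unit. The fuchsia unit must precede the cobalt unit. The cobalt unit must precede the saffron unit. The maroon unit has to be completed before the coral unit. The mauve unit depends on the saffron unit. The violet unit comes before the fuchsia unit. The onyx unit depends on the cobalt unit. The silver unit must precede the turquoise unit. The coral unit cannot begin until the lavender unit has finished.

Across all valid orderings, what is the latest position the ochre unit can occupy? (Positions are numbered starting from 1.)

8

Every unit that must follow the ochre unit has to come after it. Tracing all chains starting from the ochre unit, those units are: the saffron unit, the turquoise unit, the mauve unit, the silver unit — 4 in total.
With 4 mandatory successors out of 12 units total, the latest slot for the ochre unit is 12−4 = 8, and it's reachable by doing all non-successors before the ochre unit.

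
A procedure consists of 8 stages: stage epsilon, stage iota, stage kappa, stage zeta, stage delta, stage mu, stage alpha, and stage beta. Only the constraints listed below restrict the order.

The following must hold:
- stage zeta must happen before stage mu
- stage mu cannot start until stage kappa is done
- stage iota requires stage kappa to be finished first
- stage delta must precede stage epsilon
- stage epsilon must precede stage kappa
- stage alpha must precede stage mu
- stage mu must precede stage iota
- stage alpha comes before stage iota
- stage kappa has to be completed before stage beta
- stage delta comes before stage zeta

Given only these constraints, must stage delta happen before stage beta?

Yes

There is a constraint chain stage delta → stage epsilon → stage kappa → stage beta.
Hence stage delta necessarily comes before stage beta.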